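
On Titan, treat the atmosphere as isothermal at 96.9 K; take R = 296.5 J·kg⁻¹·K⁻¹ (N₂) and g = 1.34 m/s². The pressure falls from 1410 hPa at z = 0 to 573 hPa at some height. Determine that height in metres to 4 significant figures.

Scale height: H = RT/g = 296.5 × 96.9 / 1.34 = 21441 m.
Invert the barometric formula: z = H ln(P₀/P).
P₀/P = 1410/573 = 2.4607; ln(2.4607) = 0.90045.
z = 21441 × 0.90045 = 19307 m.

z ≈ 19310 m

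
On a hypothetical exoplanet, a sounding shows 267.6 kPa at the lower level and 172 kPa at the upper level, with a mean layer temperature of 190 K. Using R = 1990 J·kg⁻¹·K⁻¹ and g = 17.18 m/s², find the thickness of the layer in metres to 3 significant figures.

Hypsometric equation: Δz = (R T̄/g) ln(P₁/P₂).
R T̄/g = 1990 × 190 / 17.18 = 22008 m.
ln(267.6/172) = ln(1.5558) = 0.44199.
Δz = 22008 × 0.44199 = 9727.3 m.

Δz ≈ 9730 m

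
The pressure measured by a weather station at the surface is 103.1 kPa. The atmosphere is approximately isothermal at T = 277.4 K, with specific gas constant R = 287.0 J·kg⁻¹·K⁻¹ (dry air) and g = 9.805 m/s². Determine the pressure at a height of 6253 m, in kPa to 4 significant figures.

P ≈ 47.73 kPa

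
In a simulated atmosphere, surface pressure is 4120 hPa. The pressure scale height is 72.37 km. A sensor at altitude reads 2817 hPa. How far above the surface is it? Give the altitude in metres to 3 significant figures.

Invert the barometric formula: z = H ln(P₀/P).
P₀/P = 4120/2817 = 1.4625; ln(1.4625) = 0.38015.
z = 72370 × 0.38015 = 27511 m.

z ≈ 27500 m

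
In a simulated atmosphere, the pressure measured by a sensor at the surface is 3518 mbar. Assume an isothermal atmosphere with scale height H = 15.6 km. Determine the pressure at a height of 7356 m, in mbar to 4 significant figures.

P ≈ 2195 mbar

Barometric formula: P = P₀ exp(−z/H).
z/H = 7356.0/15600 = 0.47154; exp(−0.47154) = 0.62404.
P = 3518 × 0.62404 = 2195.4 mbar.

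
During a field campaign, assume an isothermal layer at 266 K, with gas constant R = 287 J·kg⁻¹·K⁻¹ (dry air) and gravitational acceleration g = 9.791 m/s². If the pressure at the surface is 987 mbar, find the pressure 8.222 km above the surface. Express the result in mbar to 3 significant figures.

P ≈ 344 mbar

Scale height: H = RT/g = 287 × 266 / 9.791 = 7797.2 m.
Barometric formula: P = P₀ exp(−z/H).
z/H = 8222.0/7797.2 = 1.0545; exp(−1.0545) = 0.34837.
P = 987 × 0.34837 = 343.84 mbar.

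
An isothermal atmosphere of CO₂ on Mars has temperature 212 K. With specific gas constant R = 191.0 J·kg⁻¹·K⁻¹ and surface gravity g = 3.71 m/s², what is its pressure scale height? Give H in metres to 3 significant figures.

H ≈ 10900 m

The scale height of an isothermal atmosphere is H = RT/g.
H = 191.0 × 212 / 3.71 = 40492/3.71 = 10914 m.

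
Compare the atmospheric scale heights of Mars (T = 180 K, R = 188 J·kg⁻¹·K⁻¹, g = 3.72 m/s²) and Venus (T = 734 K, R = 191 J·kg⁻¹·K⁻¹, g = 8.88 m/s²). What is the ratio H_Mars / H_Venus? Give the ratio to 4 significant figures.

H = RT/g for each body.
H_Mars = 188 × 180 / 3.72 = 9096.8 m.
H_Venus = 191 × 734 / 8.88 = 15788 m.
H_Mars/H_Venus = 9096.8/15788 = 0.57618.

H_Mars/H_Venus ≈ 0.5762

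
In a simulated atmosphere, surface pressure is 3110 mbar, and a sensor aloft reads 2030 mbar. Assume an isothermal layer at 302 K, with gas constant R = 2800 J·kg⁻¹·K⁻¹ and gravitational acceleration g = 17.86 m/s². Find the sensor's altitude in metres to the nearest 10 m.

z ≈ 20200 m

Scale height: H = RT/g = 2800 × 302 / 17.86 = 47346 m.
Invert the barometric formula: z = H ln(P₀/P).
P₀/P = 3110/2030 = 1.5320; ln(1.5320) = 0.42657.
z = 47346 × 0.42657 = 20196 m.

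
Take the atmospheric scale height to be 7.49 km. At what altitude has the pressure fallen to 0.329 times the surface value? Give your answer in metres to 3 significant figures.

Set P/P₀ = exp(−z/H) = 0.329, so z = −H ln(0.329).
−ln(0.329) = 1.1117; z = 7490.0 × 1.1117 = 8326.6 m.

z ≈ 8330 m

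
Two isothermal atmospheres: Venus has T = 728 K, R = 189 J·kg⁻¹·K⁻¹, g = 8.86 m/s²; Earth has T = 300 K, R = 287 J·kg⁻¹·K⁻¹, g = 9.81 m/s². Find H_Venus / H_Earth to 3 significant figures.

H = RT/g for each body.
H_Venus = 189 × 728 / 8.86 = 15530 m.
H_Earth = 287 × 300 / 9.81 = 8776.8 m.
H_Venus/H_Earth = 15530/8776.8 = 1.7694.

H_Venus/H_Earth ≈ 1.77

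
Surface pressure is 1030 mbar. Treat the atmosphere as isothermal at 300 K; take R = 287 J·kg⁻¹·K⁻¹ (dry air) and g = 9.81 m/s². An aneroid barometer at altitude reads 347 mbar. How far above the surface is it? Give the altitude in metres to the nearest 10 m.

z ≈ 9550 m

Scale height: H = RT/g = 287 × 300 / 9.81 = 8776.8 m.
Invert the barometric formula: z = H ln(P₀/P).
P₀/P = 1030/347 = 2.9683; ln(2.9683) = 1.0880.
z = 8776.8 × 1.0880 = 9549.2 m.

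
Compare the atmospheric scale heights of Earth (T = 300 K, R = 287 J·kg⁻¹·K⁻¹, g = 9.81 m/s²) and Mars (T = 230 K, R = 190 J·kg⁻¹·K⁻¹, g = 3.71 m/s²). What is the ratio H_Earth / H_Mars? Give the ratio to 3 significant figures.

H_Earth/H_Mars ≈ 0.745

H = RT/g for each body.
H_Earth = 287 × 300 / 9.81 = 8776.8 m.
H_Mars = 190 × 230 / 3.71 = 11779 m.
H_Earth/H_Mars = 8776.8/11779 = 0.74512.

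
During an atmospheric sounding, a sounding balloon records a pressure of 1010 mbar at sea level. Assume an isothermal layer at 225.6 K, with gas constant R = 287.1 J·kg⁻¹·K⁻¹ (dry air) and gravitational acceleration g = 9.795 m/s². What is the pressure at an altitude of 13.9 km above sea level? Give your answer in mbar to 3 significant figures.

P ≈ 123 mbar

Scale height: H = RT/g = 287.1 × 225.6 / 9.795 = 6612.5 m.
Barometric formula: P = P₀ exp(−z/H).
z/H = 13900/6612.5 = 2.1021; exp(−2.1021) = 0.12220.
P = 1010 × 0.12220 = 123.42 mbar.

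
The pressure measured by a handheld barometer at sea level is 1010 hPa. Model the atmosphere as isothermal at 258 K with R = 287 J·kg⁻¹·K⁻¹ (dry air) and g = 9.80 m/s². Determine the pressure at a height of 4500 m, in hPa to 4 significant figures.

Scale height: H = RT/g = 287 × 258 / 9.80 = 7555.7 m.
Barometric formula: P = P₀ exp(−z/H).
z/H = 4500.0/7555.7 = 0.59558; exp(−0.59558) = 0.55124.
P = 1010 × 0.55124 = 556.75 hPa.

P ≈ 556.8 hPa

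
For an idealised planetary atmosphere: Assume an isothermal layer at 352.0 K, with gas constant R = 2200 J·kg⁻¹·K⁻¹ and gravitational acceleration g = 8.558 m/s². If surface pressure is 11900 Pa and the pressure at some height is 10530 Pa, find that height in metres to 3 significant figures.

Scale height: H = RT/g = 2200 × 352.0 / 8.558 = 90488 m.
Invert the barometric formula: z = H ln(P₀/P).
P₀/P = 11900/10530 = 1.1301; ln(1.1301) = 0.12231.
z = 90488 × 0.12231 = 11068 m.

z ≈ 11100 m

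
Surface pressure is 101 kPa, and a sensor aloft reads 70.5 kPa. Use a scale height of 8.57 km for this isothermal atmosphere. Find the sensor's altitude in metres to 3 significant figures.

z ≈ 3080 m

Invert the barometric formula: z = H ln(P₀/P).
P₀/P = 101/70.5 = 1.4326; ln(1.4326) = 0.35949.
z = 8570.0 × 0.35949 = 3080.8 m.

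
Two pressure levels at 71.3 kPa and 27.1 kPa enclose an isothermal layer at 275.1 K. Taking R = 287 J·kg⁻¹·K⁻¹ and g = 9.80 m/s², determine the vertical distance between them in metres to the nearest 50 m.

Δz ≈ 7800 m

Hypsometric equation: Δz = (R T̄/g) ln(P₁/P₂).
R T̄/g = 287 × 275.1 / 9.80 = 8056.5 m.
ln(71.3/27.1) = ln(2.6310) = 0.96736.
Δz = 8056.5 × 0.96736 = 7793.5 m.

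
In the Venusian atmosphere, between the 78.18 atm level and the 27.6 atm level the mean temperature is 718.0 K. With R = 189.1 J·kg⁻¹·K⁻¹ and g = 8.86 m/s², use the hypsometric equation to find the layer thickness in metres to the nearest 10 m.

Δz ≈ 15960 m

Hypsometric equation: Δz = (R T̄/g) ln(P₁/P₂).
R T̄/g = 189.1 × 718.0 / 8.86 = 15324 m.
ln(78.18/27.6) = ln(2.8326) = 1.0412.
Δz = 15324 × 1.0412 = 15955 m.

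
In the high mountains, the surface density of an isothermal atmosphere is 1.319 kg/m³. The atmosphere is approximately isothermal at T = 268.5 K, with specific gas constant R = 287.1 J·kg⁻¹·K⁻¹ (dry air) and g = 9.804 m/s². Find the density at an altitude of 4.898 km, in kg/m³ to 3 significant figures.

ρ ≈ 0.707 kg/m³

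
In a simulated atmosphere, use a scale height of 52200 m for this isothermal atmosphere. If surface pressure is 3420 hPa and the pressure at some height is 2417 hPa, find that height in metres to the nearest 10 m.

Invert the barometric formula: z = H ln(P₀/P).
P₀/P = 3420/2417 = 1.4150; ln(1.4150) = 0.34713.
z = 52200 × 0.34713 = 18120 m.

z ≈ 18120 m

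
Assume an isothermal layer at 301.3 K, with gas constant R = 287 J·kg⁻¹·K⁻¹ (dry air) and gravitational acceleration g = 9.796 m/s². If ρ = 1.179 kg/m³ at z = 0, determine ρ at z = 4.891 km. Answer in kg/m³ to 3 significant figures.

ρ ≈ 0.677 kg/m³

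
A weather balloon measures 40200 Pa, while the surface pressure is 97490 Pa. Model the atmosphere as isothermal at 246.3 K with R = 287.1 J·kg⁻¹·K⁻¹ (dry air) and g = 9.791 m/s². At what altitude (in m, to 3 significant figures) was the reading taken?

z ≈ 6400 m

Scale height: H = RT/g = 287.1 × 246.3 / 9.791 = 7222.2 m.
Invert the barometric formula: z = H ln(P₀/P).
P₀/P = 97490/40200 = 2.4251; ln(2.4251) = 0.88587.
z = 7222.2 × 0.88587 = 6397.9 m.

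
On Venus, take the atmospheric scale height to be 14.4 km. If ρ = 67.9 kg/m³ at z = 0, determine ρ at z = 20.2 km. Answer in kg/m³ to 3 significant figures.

In an isothermal atmosphere, density decays like pressure: ρ = ρ₀ exp(−z/H).
z/H = 20200/14400 = 1.4028; exp(−1.4028) = 0.24591.
ρ = 67.9 × 0.24591 = 16.697 kg/m³.

ρ ≈ 16.7 kg/m³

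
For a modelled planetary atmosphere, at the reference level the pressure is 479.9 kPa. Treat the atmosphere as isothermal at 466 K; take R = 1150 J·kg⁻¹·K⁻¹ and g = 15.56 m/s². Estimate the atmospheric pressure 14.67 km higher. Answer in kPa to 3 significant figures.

Scale height: H = RT/g = 1150 × 466 / 15.56 = 34441 m.
Barometric formula: P = P₀ exp(−z/H).
z/H = 14670/34441 = 0.42595; exp(−0.42595) = 0.65315.
P = 479.9 × 0.65315 = 313.45 kPa.

P ≈ 313 kPa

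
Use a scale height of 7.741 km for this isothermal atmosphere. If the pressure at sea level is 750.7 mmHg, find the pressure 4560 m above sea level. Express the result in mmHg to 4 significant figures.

P ≈ 416.5 mmHg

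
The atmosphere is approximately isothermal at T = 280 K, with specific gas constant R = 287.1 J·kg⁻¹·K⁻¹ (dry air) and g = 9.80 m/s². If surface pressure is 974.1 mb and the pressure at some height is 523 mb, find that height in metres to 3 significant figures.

Scale height: H = RT/g = 287.1 × 280 / 9.80 = 8202.9 m.
Invert the barometric formula: z = H ln(P₀/P).
P₀/P = 974.1/523 = 1.8625; ln(1.8625) = 0.62192.
z = 8202.9 × 0.62192 = 5101.5 m.

z ≈ 5100 m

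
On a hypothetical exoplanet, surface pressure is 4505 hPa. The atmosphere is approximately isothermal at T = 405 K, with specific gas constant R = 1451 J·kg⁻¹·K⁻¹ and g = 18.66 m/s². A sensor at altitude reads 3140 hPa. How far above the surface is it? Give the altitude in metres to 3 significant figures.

Scale height: H = RT/g = 1451 × 405 / 18.66 = 31493 m.
Invert the barometric formula: z = H ln(P₀/P).
P₀/P = 4505/3140 = 1.4347; ln(1.4347) = 0.36096.
z = 31493 × 0.36096 = 11368 m.

z ≈ 11400 m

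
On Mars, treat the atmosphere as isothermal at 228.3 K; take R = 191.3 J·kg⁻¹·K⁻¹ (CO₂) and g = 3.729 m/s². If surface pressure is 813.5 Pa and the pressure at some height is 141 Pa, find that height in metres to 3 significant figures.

Scale height: H = RT/g = 191.3 × 228.3 / 3.729 = 11712 m.
Invert the barometric formula: z = H ln(P₀/P).
P₀/P = 813.5/141 = 5.7695; ln(5.7695) = 1.7526.
z = 11712 × 1.7526 = 20526 m.

z ≈ 20500 m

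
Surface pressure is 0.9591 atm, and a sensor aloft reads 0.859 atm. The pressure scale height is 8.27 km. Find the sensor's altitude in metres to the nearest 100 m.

Invert the barometric formula: z = H ln(P₀/P).
P₀/P = 0.9591/0.859 = 1.1165; ln(1.1165) = 0.11020.
z = 8270.0 × 0.11020 = 911.35 m.

z ≈ 900 m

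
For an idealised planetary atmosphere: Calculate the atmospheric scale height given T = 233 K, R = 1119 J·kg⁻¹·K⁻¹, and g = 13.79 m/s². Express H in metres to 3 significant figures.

The scale height of an isothermal atmosphere is H = RT/g.
H = 1119 × 233 / 13.79 = 260730/13.79 = 18907 m.

H ≈ 18900 m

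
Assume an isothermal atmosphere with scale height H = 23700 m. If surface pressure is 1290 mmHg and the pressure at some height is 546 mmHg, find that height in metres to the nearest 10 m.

Invert the barometric formula: z = H ln(P₀/P).
P₀/P = 1290/546 = 2.3626; ln(2.3626) = 0.85976.
z = 23700 × 0.85976 = 20376 m.

z ≈ 20380 m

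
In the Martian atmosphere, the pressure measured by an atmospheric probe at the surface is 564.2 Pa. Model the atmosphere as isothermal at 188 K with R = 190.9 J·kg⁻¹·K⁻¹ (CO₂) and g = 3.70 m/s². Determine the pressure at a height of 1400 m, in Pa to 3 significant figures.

P ≈ 488 Pa

Scale height: H = RT/g = 190.9 × 188 / 3.70 = 9699.8 m.
Barometric formula: P = P₀ exp(−z/H).
z/H = 1400.0/9699.8 = 0.14433; exp(−0.14433) = 0.86560.
P = 564.2 × 0.86560 = 488.37 Pa.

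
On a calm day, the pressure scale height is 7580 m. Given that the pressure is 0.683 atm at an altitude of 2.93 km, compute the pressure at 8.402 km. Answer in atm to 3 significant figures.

P ≈ 0.332 atm

Between two levels, P₂ = P₁ exp(−Δz/H) with Δz = z₂ − z₁.
Δz = 8402.0 − 2930.0 = 5472.0 m; Δz/H = 5472.0/7580.0 = 0.72190.
P₂ = 0.683 × exp(−0.72190) = 0.683 × 0.48583 = 0.33182 atm.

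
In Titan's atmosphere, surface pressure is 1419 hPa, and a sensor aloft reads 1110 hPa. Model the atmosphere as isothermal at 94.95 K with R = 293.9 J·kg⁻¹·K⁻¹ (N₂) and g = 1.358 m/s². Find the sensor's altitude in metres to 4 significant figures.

z ≈ 5047 m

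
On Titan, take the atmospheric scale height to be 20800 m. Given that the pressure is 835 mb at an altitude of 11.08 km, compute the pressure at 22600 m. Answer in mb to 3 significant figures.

P ≈ 480 mb

Between two levels, P₂ = P₁ exp(−Δz/H) with Δz = z₂ − z₁.
Δz = 22600 − 11080 = 11520 m; Δz/H = 11520/20800 = 0.55385.
P₂ = 835 × exp(−0.55385) = 835 × 0.57473 = 479.90 mb.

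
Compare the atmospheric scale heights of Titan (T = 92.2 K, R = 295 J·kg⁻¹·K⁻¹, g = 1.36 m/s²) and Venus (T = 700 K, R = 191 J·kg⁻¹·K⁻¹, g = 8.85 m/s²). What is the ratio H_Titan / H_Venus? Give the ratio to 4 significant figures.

H = RT/g for each body.
H_Titan = 295 × 92.2 / 1.36 = 19999 m.
H_Venus = 191 × 700 / 8.85 = 15107 m.
H_Titan/H_Venus = 19999/15107 = 1.3238.

H_Titan/H_Venus ≈ 1.324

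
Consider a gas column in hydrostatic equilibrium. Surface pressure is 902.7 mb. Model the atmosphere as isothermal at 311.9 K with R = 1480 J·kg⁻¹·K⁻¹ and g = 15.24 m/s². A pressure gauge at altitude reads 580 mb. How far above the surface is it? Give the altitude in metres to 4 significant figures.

Scale height: H = RT/g = 1480 × 311.9 / 15.24 = 30290 m.
Invert the barometric formula: z = H ln(P₀/P).
P₀/P = 902.7/580 = 1.5564; ln(1.5564) = 0.44238.
z = 30290 × 0.44238 = 13400 m.

z ≈ 13400 m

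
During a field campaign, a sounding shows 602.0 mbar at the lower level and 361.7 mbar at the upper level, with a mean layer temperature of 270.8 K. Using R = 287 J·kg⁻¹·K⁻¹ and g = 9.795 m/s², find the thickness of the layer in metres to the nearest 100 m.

Hypsometric equation: Δz = (R T̄/g) ln(P₁/P₂).
R T̄/g = 287 × 270.8 / 9.795 = 7934.6 m.
ln(602.0/361.7) = ln(1.6644) = 0.50946.
Δz = 7934.6 × 0.50946 = 4042.4 m.

Δz ≈ 4000 m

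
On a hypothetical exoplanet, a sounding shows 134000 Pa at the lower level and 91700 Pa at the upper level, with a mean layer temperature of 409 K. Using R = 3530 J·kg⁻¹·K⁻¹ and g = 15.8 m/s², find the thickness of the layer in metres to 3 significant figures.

Δz ≈ 34700 m

Hypsometric equation: Δz = (R T̄/g) ln(P₁/P₂).
R T̄/g = 3530 × 409 / 15.8 = 91378 m.
ln(134000/91700) = ln(1.4613) = 0.37933.
Δz = 91378 × 0.37933 = 34662 m.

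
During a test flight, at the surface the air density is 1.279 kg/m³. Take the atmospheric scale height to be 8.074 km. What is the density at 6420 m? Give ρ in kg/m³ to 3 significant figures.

ρ ≈ 0.577 kg/m³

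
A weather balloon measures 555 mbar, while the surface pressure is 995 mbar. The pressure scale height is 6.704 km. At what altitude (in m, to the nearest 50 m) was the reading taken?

Invert the barometric formula: z = H ln(P₀/P).
P₀/P = 995/555 = 1.7928; ln(1.7928) = 0.58378.
z = 6704.0 × 0.58378 = 3913.7 m.

z ≈ 3900 m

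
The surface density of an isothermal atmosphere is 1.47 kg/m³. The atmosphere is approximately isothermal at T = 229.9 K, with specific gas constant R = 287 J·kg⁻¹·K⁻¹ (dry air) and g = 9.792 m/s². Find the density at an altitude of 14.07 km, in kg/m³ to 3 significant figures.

Scale height: H = RT/g = 287 × 229.9 / 9.792 = 6738.3 m.
In an isothermal atmosphere, density decays like pressure: ρ = ρ₀ exp(−z/H).
z/H = 14070/6738.3 = 2.0881; exp(−2.0881) = 0.12392.
ρ = 1.47 × 0.12392 = 0.18216 kg/m³.

ρ ≈ 0.182 kg/m³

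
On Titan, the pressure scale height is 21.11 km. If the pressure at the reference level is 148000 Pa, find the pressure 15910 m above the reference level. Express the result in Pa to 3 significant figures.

P ≈ 69700 Pa

Barometric formula: P = P₀ exp(−z/H).
z/H = 15910/21110 = 0.75367; exp(−0.75367) = 0.47064.
P = 148000 × 0.47064 = 69655 Pa.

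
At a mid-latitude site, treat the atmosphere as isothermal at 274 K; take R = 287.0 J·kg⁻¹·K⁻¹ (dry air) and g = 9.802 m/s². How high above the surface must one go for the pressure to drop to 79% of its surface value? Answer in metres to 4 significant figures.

z ≈ 1891 m

Scale height: H = RT/g = 287.0 × 274 / 9.802 = 8022.6 m.
Set P/P₀ = exp(−z/H) = 0.79, so z = −H ln(0.79).
−ln(0.79) = 0.23572; z = 8022.6 × 0.23572 = 1891.1 m.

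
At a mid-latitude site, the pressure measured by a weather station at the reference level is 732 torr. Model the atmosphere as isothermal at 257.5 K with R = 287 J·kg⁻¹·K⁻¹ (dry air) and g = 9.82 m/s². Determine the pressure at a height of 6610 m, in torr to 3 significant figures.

Scale height: H = RT/g = 287 × 257.5 / 9.82 = 7525.7 m.
Barometric formula: P = P₀ exp(−z/H).
z/H = 6610.0/7525.7 = 0.87832; exp(−0.87832) = 0.41548.
P = 732 × 0.41548 = 304.13 torr.

P ≈ 304 torr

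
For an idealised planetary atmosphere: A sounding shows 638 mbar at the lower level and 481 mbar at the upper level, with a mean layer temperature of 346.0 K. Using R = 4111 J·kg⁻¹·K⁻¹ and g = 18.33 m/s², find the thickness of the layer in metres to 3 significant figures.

Δz ≈ 21900 m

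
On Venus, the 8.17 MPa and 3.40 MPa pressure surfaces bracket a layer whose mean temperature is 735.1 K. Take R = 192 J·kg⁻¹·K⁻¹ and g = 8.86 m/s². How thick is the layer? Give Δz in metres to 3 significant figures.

Hypsometric equation: Δz = (R T̄/g) ln(P₁/P₂).
R T̄/g = 192 × 735.1 / 8.86 = 15930 m.
ln(8.17/3.40) = ln(2.4029) = 0.87668.
Δz = 15930 × 0.87668 = 13966 m.

Δz ≈ 14000 m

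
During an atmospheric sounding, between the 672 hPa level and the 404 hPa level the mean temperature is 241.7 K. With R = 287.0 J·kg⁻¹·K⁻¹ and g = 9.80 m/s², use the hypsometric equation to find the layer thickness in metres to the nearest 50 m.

Δz ≈ 3600 m

Hypsometric equation: Δz = (R T̄/g) ln(P₁/P₂).
R T̄/g = 287.0 × 241.7 / 9.80 = 7078.4 m.
ln(672/404) = ln(1.6634) = 0.50886.
Δz = 7078.4 × 0.50886 = 3601.9 m.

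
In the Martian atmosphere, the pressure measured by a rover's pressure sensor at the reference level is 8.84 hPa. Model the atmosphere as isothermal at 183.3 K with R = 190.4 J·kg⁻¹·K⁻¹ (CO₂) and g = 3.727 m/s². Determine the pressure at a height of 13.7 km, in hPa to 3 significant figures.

P ≈ 2.05 hPa

Scale height: H = RT/g = 190.4 × 183.3 / 3.727 = 9364.2 m.
Barometric formula: P = P₀ exp(−z/H).
z/H = 13700/9364.2 = 1.4630; exp(−1.4630) = 0.23154.
P = 8.84 × 0.23154 = 2.0468 hPa.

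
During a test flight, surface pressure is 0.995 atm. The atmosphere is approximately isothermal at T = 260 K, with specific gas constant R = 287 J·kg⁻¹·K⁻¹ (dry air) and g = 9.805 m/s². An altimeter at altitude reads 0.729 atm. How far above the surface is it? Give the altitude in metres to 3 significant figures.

Scale height: H = RT/g = 287 × 260 / 9.805 = 7610.4 m.
Invert the barometric formula: z = H ln(P₀/P).
P₀/P = 0.995/0.729 = 1.3649; ln(1.3649) = 0.31108.
z = 7610.4 × 0.31108 = 2367.4 m.

z ≈ 2370 m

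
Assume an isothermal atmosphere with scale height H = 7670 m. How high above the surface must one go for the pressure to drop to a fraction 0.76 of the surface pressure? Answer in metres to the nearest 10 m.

z ≈ 2100 m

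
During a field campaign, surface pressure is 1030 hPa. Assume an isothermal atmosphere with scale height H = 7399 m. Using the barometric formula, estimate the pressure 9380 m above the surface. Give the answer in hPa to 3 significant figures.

Barometric formula: P = P₀ exp(−z/H).
z/H = 9380.0/7399.0 = 1.2677; exp(−1.2677) = 0.28148.
P = 1030 × 0.28148 = 289.92 hPa.

P ≈ 290 hPa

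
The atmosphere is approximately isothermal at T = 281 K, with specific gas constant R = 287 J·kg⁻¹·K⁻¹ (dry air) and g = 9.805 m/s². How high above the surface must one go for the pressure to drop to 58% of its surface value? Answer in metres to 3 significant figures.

z ≈ 4480 m

Scale height: H = RT/g = 287 × 281 / 9.805 = 8225.1 m.
Set P/P₀ = exp(−z/H) = 0.58, so z = −H ln(0.58).
−ln(0.58) = 0.54473; z = 8225.1 × 0.54473 = 4480.5 m.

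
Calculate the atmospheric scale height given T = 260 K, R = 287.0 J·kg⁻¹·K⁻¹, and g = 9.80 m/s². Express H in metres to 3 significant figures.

The scale height of an isothermal atmosphere is H = RT/g.
H = 287.0 × 260 / 9.80 = 74620/9.80 = 7614.3 m.

H ≈ 7610 m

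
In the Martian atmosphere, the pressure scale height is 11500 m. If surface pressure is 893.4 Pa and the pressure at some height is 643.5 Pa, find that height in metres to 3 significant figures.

Invert the barometric formula: z = H ln(P₀/P).
P₀/P = 893.4/643.5 = 1.3883; ln(1.3883) = 0.32808.
z = 11500 × 0.32808 = 3772.9 m.

z ≈ 3770 m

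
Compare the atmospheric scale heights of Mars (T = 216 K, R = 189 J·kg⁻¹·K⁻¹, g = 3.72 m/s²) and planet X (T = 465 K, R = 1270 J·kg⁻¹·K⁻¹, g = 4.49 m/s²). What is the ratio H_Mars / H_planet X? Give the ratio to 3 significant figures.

H = RT/g for each body.
H_Mars = 189 × 216 / 3.72 = 10974 m.
H_planet X = 1270 × 465 / 4.49 = 131530 m.
H_Mars/H_planet X = 10974/131530 = 0.083433.

H_Mars/H_planet X ≈ 0.0834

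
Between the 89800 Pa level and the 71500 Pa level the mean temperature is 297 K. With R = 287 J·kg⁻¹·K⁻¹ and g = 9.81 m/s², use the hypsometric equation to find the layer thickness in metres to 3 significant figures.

Δz ≈ 1980 m

Hypsometric equation: Δz = (R T̄/g) ln(P₁/P₂).
R T̄/g = 287 × 297 / 9.81 = 8689.0 m.
ln(89800/71500) = ln(1.2559) = 0.22785.
Δz = 8689.0 × 0.22785 = 1979.8 m.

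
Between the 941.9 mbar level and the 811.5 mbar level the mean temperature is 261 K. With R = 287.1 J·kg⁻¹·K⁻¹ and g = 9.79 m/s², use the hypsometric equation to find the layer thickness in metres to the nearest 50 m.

Δz ≈ 1150 m

Hypsometric equation: Δz = (R T̄/g) ln(P₁/P₂).
R T̄/g = 287.1 × 261 / 9.79 = 7654.0 m.
ln(941.9/811.5) = ln(1.1607) = 0.14902.
Δz = 7654.0 × 0.14902 = 1140.6 m.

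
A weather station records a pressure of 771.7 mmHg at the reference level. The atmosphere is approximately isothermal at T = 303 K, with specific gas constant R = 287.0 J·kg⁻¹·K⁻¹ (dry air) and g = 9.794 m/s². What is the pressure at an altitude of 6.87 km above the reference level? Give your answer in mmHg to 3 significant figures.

Scale height: H = RT/g = 287.0 × 303 / 9.794 = 8879.0 m.
Barometric formula: P = P₀ exp(−z/H).
z/H = 6870.0/8879.0 = 0.77374; exp(−0.77374) = 0.46128.
P = 771.7 × 0.46128 = 355.97 mmHg.

P ≈ 356 mmHg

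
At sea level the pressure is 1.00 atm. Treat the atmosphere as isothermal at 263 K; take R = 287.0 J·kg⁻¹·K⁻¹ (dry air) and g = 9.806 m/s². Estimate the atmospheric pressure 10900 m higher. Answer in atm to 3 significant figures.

Scale height: H = RT/g = 287.0 × 263 / 9.806 = 7697.4 m.
Barometric formula: P = P₀ exp(−z/H).
z/H = 10900/7697.4 = 1.4161; exp(−1.4161) = 0.24266.
P = 1.00 × 0.24266 = 0.24266 atm.

P ≈ 0.243 atm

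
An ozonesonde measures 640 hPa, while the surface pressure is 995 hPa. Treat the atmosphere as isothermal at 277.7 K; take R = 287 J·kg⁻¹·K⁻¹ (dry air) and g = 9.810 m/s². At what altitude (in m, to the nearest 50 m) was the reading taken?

Scale height: H = RT/g = 287 × 277.7 / 9.810 = 8124.4 m.
Invert the barometric formula: z = H ln(P₀/P).
P₀/P = 995/640 = 1.5547; ln(1.5547) = 0.44128.
z = 8124.4 × 0.44128 = 3585.1 m.

z ≈ 3600 m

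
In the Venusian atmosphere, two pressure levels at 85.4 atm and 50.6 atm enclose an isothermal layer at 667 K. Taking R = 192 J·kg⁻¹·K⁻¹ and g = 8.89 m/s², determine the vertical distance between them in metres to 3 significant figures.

Hypsometric equation: Δz = (R T̄/g) ln(P₁/P₂).
R T̄/g = 192 × 667 / 8.89 = 14405 m.
ln(85.4/50.6) = ln(1.6877) = 0.52337.
Δz = 14405 × 0.52337 = 7539.1 m.

Δz ≈ 7540 m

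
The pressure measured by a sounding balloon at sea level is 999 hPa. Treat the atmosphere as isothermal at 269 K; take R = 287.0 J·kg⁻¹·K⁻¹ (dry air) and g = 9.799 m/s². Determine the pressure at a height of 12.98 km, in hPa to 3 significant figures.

Scale height: H = RT/g = 287.0 × 269 / 9.799 = 7878.7 m.
Barometric formula: P = P₀ exp(−z/H).
z/H = 12980/7878.7 = 1.6475; exp(−1.6475) = 0.19253.
P = 999 × 0.19253 = 192.34 hPa.

P ≈ 192 hPa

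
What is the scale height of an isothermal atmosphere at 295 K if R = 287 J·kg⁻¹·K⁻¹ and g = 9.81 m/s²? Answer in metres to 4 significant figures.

The scale height of an isothermal atmosphere is H = RT/g.
H = 287 × 295 / 9.81 = 84665/9.81 = 8630.5 m.

H ≈ 8630 m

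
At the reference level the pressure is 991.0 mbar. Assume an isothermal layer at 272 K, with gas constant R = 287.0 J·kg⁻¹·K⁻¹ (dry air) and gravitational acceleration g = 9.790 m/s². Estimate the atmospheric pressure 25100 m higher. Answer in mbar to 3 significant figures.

P ≈ 42.6 mbar

Scale height: H = RT/g = 287.0 × 272 / 9.790 = 7973.9 m.
Barometric formula: P = P₀ exp(−z/H).
z/H = 25100/7973.9 = 3.1478; exp(−3.1478) = 0.042947.
P = 991.0 × 0.042947 = 42.560 mbar.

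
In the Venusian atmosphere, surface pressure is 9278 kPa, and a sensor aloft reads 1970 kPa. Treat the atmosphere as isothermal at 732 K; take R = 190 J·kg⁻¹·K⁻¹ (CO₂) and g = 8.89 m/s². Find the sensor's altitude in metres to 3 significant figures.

z ≈ 24200 m

Scale height: H = RT/g = 190 × 732 / 8.89 = 15645 m.
Invert the barometric formula: z = H ln(P₀/P).
P₀/P = 9278/1970 = 4.7096; ln(4.7096) = 1.5496.
z = 15645 × 1.5496 = 24243 m.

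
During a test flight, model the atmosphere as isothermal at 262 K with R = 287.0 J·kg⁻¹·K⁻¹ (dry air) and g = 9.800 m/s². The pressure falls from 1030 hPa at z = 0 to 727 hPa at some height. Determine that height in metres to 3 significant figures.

z ≈ 2670 m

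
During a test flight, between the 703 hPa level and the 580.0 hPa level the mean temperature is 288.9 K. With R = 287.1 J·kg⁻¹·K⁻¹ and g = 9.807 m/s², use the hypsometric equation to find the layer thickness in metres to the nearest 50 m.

Δz ≈ 1650 m

Hypsometric equation: Δz = (R T̄/g) ln(P₁/P₂).
R T̄/g = 287.1 × 288.9 / 9.807 = 8457.5 m.
ln(703/580.0) = ln(1.2121) = 0.19235.
Δz = 8457.5 × 0.19235 = 1626.8 m.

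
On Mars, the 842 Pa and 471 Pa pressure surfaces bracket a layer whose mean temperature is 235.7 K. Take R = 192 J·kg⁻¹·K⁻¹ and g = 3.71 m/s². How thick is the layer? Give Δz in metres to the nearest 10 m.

Hypsometric equation: Δz = (R T̄/g) ln(P₁/P₂).
R T̄/g = 192 × 235.7 / 3.71 = 12198 m.
ln(842/471) = ln(1.7877) = 0.58093.
Δz = 12198 × 0.58093 = 7086.2 m.

Δz ≈ 7090 m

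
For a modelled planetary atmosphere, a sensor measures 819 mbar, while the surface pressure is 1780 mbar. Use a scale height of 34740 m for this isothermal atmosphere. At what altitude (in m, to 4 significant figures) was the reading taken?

Invert the barometric formula: z = H ln(P₀/P).
P₀/P = 1780/819 = 2.1734; ln(2.1734) = 0.77629.
z = 34740 × 0.77629 = 26968 m.

z ≈ 26970 m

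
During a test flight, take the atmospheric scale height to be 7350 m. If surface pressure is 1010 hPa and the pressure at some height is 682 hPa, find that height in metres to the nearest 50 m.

Invert the barometric formula: z = H ln(P₀/P).
P₀/P = 1010/682 = 1.4809; ln(1.4809) = 0.39265.
z = 7350.0 × 0.39265 = 2886.0 m.

z ≈ 2900 m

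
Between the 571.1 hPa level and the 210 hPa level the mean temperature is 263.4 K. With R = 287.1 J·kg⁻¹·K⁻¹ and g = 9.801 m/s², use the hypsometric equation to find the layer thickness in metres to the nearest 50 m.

Hypsometric equation: Δz = (R T̄/g) ln(P₁/P₂).
R T̄/g = 287.1 × 263.4 / 9.801 = 7715.8 m.
ln(571.1/210) = ln(2.7195) = 1.0004.
Δz = 7715.8 × 1.0004 = 7718.9 m.

Δz ≈ 7700 m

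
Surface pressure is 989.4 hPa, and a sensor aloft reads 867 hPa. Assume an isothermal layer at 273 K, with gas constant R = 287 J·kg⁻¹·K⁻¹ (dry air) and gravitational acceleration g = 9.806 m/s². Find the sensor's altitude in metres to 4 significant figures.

Scale height: H = RT/g = 287 × 273 / 9.806 = 7990.1 m.
Invert the barometric formula: z = H ln(P₀/P).
P₀/P = 989.4/867 = 1.1412; ln(1.1412) = 0.13208.
z = 7990.1 × 0.13208 = 1055.3 m.

z ≈ 1055 m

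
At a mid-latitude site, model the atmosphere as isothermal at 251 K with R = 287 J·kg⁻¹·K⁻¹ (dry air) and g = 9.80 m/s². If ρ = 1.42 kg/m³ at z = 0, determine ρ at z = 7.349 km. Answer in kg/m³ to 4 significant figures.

Scale height: H = RT/g = 287 × 251 / 9.80 = 7350.7 m.
In an isothermal atmosphere, density decays like pressure: ρ = ρ₀ exp(−z/H).
z/H = 7349.0/7350.7 = 0.99977; exp(−0.99977) = 0.36796.
ρ = 1.42 × 0.36796 = 0.52250 kg/m³.

ρ ≈ 0.5225 kg/m³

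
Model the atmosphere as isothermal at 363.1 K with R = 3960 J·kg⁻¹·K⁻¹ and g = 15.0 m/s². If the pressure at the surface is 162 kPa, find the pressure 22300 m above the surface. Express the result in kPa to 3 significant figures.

P ≈ 128 kPa

Scale height: H = RT/g = 3960 × 363.1 / 15.0 = 95858 m.
Barometric formula: P = P₀ exp(−z/H).
z/H = 22300/95858 = 0.23264; exp(−0.23264) = 0.79244.
P = 162 × 0.79244 = 128.38 kPa.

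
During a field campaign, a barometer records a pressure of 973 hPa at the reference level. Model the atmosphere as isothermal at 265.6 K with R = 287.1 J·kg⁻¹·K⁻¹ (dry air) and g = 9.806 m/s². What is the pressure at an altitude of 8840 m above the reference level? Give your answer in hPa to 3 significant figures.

P ≈ 312 hPa

Scale height: H = RT/g = 287.1 × 265.6 / 9.806 = 7776.2 m.
Barometric formula: P = P₀ exp(−z/H).
z/H = 8840.0/7776.2 = 1.1368; exp(−1.1368) = 0.32084.
P = 973 × 0.32084 = 312.18 hPa.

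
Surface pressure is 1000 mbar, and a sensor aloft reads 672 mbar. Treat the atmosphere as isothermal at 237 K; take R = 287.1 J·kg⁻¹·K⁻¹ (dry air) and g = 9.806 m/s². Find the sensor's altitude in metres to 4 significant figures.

z ≈ 2758 m

Scale height: H = RT/g = 287.1 × 237 / 9.806 = 6938.9 m.
Invert the barometric formula: z = H ln(P₀/P).
P₀/P = 1000/672 = 1.4881; ln(1.4881) = 0.39750.
z = 6938.9 × 0.39750 = 2758.2 m.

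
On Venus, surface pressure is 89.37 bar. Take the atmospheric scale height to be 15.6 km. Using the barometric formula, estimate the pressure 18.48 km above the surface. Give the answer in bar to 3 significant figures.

Barometric formula: P = P₀ exp(−z/H).
z/H = 18480/15600 = 1.1846; exp(−1.1846) = 0.30587.
P = 89.37 × 0.30587 = 27.336 bar.

P ≈ 27.3 bar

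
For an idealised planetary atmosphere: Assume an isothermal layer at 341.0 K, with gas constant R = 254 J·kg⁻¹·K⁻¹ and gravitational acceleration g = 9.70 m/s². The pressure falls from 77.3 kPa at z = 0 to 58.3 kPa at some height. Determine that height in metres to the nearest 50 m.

Scale height: H = RT/g = 254 × 341.0 / 9.70 = 8929.3 m.
Invert the barometric formula: z = H ln(P₀/P).
P₀/P = 77.3/58.3 = 1.3259; ln(1.3259) = 0.28209.
z = 8929.3 × 0.28209 = 2518.9 m.

z ≈ 2500 m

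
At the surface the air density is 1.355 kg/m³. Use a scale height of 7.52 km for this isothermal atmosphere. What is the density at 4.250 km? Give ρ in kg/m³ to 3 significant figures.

In an isothermal atmosphere, density decays like pressure: ρ = ρ₀ exp(−z/H).
z/H = 4250.0/7520.0 = 0.56516; exp(−0.56516) = 0.56827.
ρ = 1.355 × 0.56827 = 0.77001 kg/m³.

ρ ≈ 0.770 kg/m³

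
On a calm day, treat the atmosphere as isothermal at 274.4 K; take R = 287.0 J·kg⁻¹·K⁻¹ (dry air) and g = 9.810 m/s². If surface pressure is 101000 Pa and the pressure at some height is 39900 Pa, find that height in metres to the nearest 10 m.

z ≈ 7460 m

Scale height: H = RT/g = 287.0 × 274.4 / 9.810 = 8027.8 m.
Invert the barometric formula: z = H ln(P₀/P).
P₀/P = 101000/39900 = 2.5313; ln(2.5313) = 0.92873.
z = 8027.8 × 0.92873 = 7455.7 m.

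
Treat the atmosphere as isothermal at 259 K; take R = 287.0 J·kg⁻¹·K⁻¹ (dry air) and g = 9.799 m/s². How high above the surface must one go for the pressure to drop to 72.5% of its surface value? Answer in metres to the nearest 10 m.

z ≈ 2440 m

Scale height: H = RT/g = 287.0 × 259 / 9.799 = 7585.8 m.
Set P/P₀ = exp(−z/H) = 0.725, so z = −H ln(0.725).
−ln(0.725) = 0.32158; z = 7585.8 × 0.32158 = 2439.4 m.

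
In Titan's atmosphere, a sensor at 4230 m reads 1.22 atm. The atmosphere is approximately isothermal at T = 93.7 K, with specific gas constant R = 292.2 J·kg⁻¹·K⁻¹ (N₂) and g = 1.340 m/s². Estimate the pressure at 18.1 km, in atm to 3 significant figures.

Scale height: H = RT/g = 292.2 × 93.7 / 1.340 = 20432 m.
Between two levels, P₂ = P₁ exp(−Δz/H) with Δz = z₂ − z₁.
Δz = 18100 − 4230.0 = 13870 m; Δz/H = 13870/20432 = 0.67884.
P₂ = 1.22 × exp(−0.67884) = 1.22 × 0.50721 = 0.61880 atm.

P ≈ 0.619 atm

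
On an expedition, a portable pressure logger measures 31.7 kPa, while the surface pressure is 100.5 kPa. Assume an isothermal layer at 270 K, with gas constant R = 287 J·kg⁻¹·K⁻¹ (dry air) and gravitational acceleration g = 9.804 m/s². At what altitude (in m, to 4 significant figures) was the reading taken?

z ≈ 9120 m

Scale height: H = RT/g = 287 × 270 / 9.804 = 7903.9 m.
Invert the barometric formula: z = H ln(P₀/P).
P₀/P = 100.5/31.7 = 3.1703; ln(3.1703) = 1.1538.
z = 7903.9 × 1.1538 = 9119.5 m.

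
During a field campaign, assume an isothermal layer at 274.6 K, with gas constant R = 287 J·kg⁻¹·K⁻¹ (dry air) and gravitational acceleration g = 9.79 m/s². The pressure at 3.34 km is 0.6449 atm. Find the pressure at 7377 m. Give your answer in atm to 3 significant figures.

Scale height: H = RT/g = 287 × 274.6 / 9.79 = 8050.1 m.
Between two levels, P₂ = P₁ exp(−Δz/H) with Δz = z₂ − z₁.
Δz = 7377.0 − 3340.0 = 4037.0 m; Δz/H = 4037.0/8050.1 = 0.50148.
P₂ = 0.6449 × exp(−0.50148) = 0.6449 × 0.60563 = 0.39057 atm.

P ≈ 0.391 atm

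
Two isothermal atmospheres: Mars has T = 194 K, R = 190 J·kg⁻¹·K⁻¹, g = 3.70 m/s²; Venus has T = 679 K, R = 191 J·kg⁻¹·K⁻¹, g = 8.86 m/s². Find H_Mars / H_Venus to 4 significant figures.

H = RT/g for each body.
H_Mars = 190 × 194 / 3.70 = 9962.2 m.
H_Venus = 191 × 679 / 8.86 = 14638 m.
H_Mars/H_Venus = 9962.2/14638 = 0.68057.

H_Mars/H_Venus ≈ 0.6806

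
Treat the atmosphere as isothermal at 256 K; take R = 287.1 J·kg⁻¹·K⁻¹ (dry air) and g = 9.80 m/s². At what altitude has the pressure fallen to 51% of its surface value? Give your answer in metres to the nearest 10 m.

z ≈ 5050 m

Scale height: H = RT/g = 287.1 × 256 / 9.80 = 7499.8 m.
Set P/P₀ = exp(−z/H) = 0.51, so z = −H ln(0.51).
−ln(0.51) = 0.67334; z = 7499.8 × 0.67334 = 5049.9 m.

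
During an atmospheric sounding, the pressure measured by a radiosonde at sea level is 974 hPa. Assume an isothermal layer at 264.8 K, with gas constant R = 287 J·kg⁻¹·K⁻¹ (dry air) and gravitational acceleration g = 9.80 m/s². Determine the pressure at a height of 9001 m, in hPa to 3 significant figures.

Scale height: H = RT/g = 287 × 264.8 / 9.80 = 7754.9 m.
Barometric formula: P = P₀ exp(−z/H).
z/H = 9001.0/7754.9 = 1.1607; exp(−1.1607) = 0.31327.
P = 974 × 0.31327 = 305.12 hPa.

P ≈ 305 hPa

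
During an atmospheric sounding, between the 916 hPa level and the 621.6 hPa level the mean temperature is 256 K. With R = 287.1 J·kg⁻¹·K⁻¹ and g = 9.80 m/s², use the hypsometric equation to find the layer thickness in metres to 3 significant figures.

Δz ≈ 2910 m

Hypsometric equation: Δz = (R T̄/g) ln(P₁/P₂).
R T̄/g = 287.1 × 256 / 9.80 = 7499.8 m.
ln(916/621.6) = ln(1.4736) = 0.38771.
Δz = 7499.8 × 0.38771 = 2907.7 m.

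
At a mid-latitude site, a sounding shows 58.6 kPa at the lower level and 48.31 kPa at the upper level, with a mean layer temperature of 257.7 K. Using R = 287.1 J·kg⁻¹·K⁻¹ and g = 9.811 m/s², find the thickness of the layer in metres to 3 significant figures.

Δz ≈ 1460 m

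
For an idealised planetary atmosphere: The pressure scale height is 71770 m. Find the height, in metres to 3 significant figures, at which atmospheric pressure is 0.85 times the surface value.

Set P/P₀ = exp(−z/H) = 0.85, so z = −H ln(0.85).
−ln(0.85) = 0.16252; z = 71770 × 0.16252 = 11664 m.

z ≈ 11700 m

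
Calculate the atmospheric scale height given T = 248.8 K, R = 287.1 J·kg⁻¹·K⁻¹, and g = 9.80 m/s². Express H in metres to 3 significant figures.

The scale height of an isothermal atmosphere is H = RT/g.
H = 287.1 × 248.8 / 9.80 = 71430/9.80 = 7288.8 m.

H ≈ 7290 m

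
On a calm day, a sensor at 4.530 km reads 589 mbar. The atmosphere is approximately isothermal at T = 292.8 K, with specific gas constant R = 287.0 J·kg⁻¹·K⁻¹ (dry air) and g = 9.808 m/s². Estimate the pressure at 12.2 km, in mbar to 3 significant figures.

Scale height: H = RT/g = 287.0 × 292.8 / 9.808 = 8567.9 m.
Between two levels, P₂ = P₁ exp(−Δz/H) with Δz = z₂ − z₁.
Δz = 12200 − 4530.0 = 7670.0 m; Δz/H = 7670.0/8567.9 = 0.89520.
P₂ = 589 × exp(−0.89520) = 589 × 0.40853 = 240.62 mbar.

P ≈ 241 mbar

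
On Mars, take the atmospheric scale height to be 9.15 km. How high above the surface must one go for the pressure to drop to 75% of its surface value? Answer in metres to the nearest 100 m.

Set P/P₀ = exp(−z/H) = 0.75, so z = −H ln(0.75).
−ln(0.75) = 0.28768; z = 9150.0 × 0.28768 = 2632.3 m.

z ≈ 2600 m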